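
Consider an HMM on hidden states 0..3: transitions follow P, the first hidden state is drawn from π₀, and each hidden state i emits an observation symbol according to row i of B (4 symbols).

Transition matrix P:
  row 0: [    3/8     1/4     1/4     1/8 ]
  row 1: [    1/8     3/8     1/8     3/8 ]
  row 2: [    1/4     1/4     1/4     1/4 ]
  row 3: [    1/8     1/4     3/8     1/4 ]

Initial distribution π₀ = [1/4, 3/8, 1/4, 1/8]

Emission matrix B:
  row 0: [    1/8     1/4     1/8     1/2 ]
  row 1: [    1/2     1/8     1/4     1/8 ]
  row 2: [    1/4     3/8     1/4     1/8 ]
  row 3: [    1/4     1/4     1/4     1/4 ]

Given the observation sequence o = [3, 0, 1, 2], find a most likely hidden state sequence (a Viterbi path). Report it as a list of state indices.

path = [0, 1, 3, 2]

t=0: δ = [1.250e-01, 4.688e-02, 3.125e-02, 3.125e-02]  (obs o_0=3)
t=1: δ = [5.859e-03, 1.562e-02, 7.812e-03, 4.395e-03]  ψ = [0, 0, 0, 1]  (obs o_1=0)
t=2: δ = [5.493e-04, 7.324e-04, 7.324e-04, 1.465e-03]  ψ = [0, 1, 1, 1]  (obs o_2=1)
t=3: δ = [2.575e-05, 9.155e-05, 1.373e-04, 9.155e-05]  ψ = [0, 3, 3, 3]  (obs o_3=2)
backtrack: best end state = 2; path = [0, 1, 3, 2]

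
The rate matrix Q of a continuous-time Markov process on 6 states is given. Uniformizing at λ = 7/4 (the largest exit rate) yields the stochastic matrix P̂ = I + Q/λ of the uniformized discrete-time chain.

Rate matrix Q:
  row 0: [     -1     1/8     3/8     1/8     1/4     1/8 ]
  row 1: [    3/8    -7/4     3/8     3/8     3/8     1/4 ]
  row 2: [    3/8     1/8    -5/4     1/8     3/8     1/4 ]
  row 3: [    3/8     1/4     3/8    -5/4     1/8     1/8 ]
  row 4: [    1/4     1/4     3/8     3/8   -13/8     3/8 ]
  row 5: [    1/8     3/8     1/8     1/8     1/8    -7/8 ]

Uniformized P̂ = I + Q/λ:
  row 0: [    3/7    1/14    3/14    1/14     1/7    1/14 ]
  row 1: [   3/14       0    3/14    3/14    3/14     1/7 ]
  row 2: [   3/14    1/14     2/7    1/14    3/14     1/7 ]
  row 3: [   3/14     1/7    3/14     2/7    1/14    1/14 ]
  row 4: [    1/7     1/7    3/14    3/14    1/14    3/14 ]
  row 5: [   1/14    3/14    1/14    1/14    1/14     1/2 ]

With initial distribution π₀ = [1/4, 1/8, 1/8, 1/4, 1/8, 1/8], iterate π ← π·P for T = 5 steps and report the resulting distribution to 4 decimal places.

t=0: π = [0.2500, 0.1250, 0.1250, 0.2500, 0.1250, 0.1250]
t=1: π = [0.2411, 0.1071, 0.2054, 0.1607, 0.1250, 0.1607]
t=2: π = [0.2341, 0.1071, 0.2060, 0.1390, 0.1333, 0.1805]
t=3: π = [0.2291, 0.1090, 0.2032, 0.1356, 0.1329, 0.1902]
t=4: π = [0.2267, 0.1100, 0.2016, 0.1350, 0.1324, 0.1942]
t=5: π = [0.2257, 0.1104, 0.2009, 0.1350, 0.1321, 0.1958]

π = [0.2257, 0.1104, 0.2009, 0.1350, 0.1321, 0.1958]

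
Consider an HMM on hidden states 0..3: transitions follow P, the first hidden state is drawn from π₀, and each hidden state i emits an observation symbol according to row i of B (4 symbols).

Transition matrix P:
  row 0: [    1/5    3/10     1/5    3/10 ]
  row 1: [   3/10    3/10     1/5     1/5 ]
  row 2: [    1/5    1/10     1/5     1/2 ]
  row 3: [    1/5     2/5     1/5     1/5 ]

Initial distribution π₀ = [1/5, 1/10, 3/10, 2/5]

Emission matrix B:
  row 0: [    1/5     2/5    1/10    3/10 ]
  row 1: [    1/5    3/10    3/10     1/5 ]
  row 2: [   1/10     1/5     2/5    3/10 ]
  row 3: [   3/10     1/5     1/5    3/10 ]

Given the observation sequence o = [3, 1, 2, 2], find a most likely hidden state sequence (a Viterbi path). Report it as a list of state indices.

path = [3, 1, 1, 1]

t=0: δ = [6.000e-02, 2.000e-02, 9.000e-02, 1.200e-01]  (obs o_0=3)
t=1: δ = [9.600e-03, 1.440e-02, 4.800e-03, 9.000e-03]  ψ = [3, 3, 3, 2]  (obs o_1=1)
t=2: δ = [4.320e-04, 1.296e-03, 1.152e-03, 5.760e-04]  ψ = [1, 1, 1, 0]  (obs o_2=2)
t=3: δ = [3.888e-05, 1.166e-04, 1.037e-04, 1.152e-04]  ψ = [1, 1, 1, 2]  (obs o_3=2)
backtrack: best end state = 1; path = [3, 1, 1, 1]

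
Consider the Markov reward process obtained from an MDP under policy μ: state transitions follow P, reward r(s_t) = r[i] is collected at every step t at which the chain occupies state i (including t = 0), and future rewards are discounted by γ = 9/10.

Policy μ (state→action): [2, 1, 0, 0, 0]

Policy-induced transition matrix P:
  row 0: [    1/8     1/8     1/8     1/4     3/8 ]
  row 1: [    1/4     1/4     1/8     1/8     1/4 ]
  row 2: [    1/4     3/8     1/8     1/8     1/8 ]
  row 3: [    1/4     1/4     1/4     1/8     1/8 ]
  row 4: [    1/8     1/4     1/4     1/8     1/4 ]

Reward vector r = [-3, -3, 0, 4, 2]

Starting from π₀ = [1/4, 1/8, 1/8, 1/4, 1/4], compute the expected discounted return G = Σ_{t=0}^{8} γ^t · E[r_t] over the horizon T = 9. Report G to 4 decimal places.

t=0: π = [0.2500, 0.1250, 0.1250, 0.2500, 0.2500], E[r] = 0.3750, γ^t·E[r] = 0.375000, running G = 0.375000
t=1: π = [0.1875, 0.2344, 0.1875, 0.1563, 0.2344], E[r] = -0.1719, γ^t·E[r] = -0.154688, running G = 0.220313
t=2: π = [0.1973, 0.2500, 0.1738, 0.1484, 0.2305], E[r] = -0.2871, γ^t·E[r] = -0.232559, running G = -0.012246
t=3: π = [0.1965, 0.2471, 0.1724, 0.1497, 0.2344], E[r] = -0.2634, γ^t·E[r] = -0.192039, running G = -0.204285
t=4: π = [0.1961, 0.2470, 0.1730, 0.1496, 0.2343], E[r] = -0.2625, γ^t·E[r] = -0.172194, running G = -0.376479
t=5: π = [0.1962, 0.2471, 0.1730, 0.1495, 0.2342], E[r] = -0.2634, γ^t·E[r] = -0.155563, running G = -0.532042
t=6: π = [0.1962, 0.2471, 0.1730, 0.1495, 0.2342], E[r] = -0.2634, γ^t·E[r] = -0.139971, running G = -0.672013
t=7: π = [0.1962, 0.2471, 0.1730, 0.1495, 0.2342], E[r] = -0.2634, γ^t·E[r] = -0.125961, running G = -0.797974
t=8: π = [0.1962, 0.2471, 0.1730, 0.1495, 0.2342], E[r] = -0.2634, γ^t·E[r] = -0.113367, running G = -0.911341

G = -0.9113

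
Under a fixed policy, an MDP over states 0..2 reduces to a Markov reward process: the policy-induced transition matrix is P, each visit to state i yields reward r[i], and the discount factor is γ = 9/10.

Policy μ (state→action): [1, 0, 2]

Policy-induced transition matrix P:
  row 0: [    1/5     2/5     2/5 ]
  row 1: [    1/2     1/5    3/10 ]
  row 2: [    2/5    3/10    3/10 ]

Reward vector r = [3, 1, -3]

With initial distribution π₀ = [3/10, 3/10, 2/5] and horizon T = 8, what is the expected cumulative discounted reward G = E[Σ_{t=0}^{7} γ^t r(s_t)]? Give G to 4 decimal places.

t=0: π = [0.3000, 0.3000, 0.4000], E[r] = 0.0000, γ^t·E[r] = 0.000000, running G = 0.000000
t=1: π = [0.3700, 0.3000, 0.3300], E[r] = 0.4200, γ^t·E[r] = 0.378000, running G = 0.378000
t=2: π = [0.3560, 0.3070, 0.3370], E[r] = 0.3640, γ^t·E[r] = 0.294840, running G = 0.672840
t=3: π = [0.3595, 0.3049, 0.3356], E[r] = 0.3766, γ^t·E[r] = 0.274541, running G = 0.947381
t=4: π = [0.3586, 0.3055, 0.3360], E[r] = 0.3734, γ^t·E[r] = 0.244975, running G = 1.192356
t=5: π = [0.3588, 0.3053, 0.3359], E[r] = 0.3742, γ^t·E[r] = 0.220973, running G = 1.413329
t=6: π = [0.3588, 0.3054, 0.3359], E[r] = 0.3740, γ^t·E[r] = 0.198759, running G = 1.612088
t=7: π = [0.3588, 0.3053, 0.3359], E[r] = 0.3741, γ^t·E[r] = 0.178911, running G = 1.790999

G = 1.7910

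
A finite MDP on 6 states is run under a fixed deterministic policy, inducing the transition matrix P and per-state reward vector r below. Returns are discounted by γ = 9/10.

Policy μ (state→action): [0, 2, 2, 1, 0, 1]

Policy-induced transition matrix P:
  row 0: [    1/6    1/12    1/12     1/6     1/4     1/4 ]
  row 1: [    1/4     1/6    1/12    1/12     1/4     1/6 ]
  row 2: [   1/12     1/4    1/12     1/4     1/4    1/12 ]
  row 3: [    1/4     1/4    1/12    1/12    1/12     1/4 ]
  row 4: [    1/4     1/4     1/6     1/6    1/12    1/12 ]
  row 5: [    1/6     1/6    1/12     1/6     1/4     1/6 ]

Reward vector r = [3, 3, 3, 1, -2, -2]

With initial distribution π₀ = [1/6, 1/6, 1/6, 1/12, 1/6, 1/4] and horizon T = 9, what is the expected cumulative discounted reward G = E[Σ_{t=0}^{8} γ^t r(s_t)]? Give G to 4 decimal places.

t=0: π = [0.1667, 0.1667, 0.1667, 0.0833, 0.1667, 0.2500], E[r] = 0.7500, γ^t·E[r] = 0.750000, running G = 0.750000
t=1: π = [0.1875, 0.1875, 0.0972, 0.1597, 0.2083, 0.1597], E[r] = 0.8403, γ^t·E[r] = 0.756250, running G = 1.506250
t=2: π = [0.2049, 0.1898, 0.1007, 0.1458, 0.1887, 0.1701], E[r] = 0.9144, γ^t·E[r] = 0.740625, running G = 2.246875
t=3: π = [0.2020, 0.1859, 0.0991, 0.1471, 0.1943, 0.1718], E[r] = 0.8757, γ^t·E[r] = 0.638367, running G = 2.885242
t=4: π = [0.2023, 0.1865, 0.0995, 0.1472, 0.1931, 0.1713], E[r] = 0.8835, γ^t·E[r] = 0.579688, running G = 3.464930
t=5: π = [0.2023, 0.1865, 0.0994, 0.1472, 0.1933, 0.1714], E[r] = 0.8822, γ^t·E[r] = 0.520949, running G = 3.985880
t=6: π = [0.2023, 0.1865, 0.0994, 0.1472, 0.1933, 0.1714], E[r] = 0.8824, γ^t·E[r] = 0.468959, running G = 4.454839
t=7: π = [0.2023, 0.1865, 0.0994, 0.1472, 0.1933, 0.1714], E[r] = 0.8824, γ^t·E[r] = 0.422048, running G = 4.876887
t=8: π = [0.2023, 0.1865, 0.0994, 0.1472, 0.1933, 0.1714], E[r] = 0.8824, γ^t·E[r] = 0.379846, running G = 5.256733

G = 5.2567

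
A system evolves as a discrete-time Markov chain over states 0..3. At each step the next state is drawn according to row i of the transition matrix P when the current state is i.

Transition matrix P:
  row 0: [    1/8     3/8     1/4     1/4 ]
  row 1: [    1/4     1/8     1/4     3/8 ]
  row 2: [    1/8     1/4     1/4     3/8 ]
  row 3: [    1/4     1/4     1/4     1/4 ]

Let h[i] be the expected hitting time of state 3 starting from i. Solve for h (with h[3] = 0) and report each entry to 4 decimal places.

First-step conditioning: h[3] = 0; for i ≠ 3, h[i] = 1 + Σ_k P[i][k]·h[k].
  h[0] = 1 + 1/8·h[0] + 3/8·h[1] + 1/4·h[2]
  h[1] = 1 + 1/4·h[0] + 1/8·h[1] + 1/4·h[2]
  h[2] = 1 + 1/8·h[0] + 1/4·h[1] + 1/4·h[2]
Solving the 3×3 linear system over states ≠ 3 gives exactly h = [320/101, 288/101, 284/101, 0] (h[3] = 0 is the target).

h = [3.1683, 2.8515, 2.8119, 0.0000]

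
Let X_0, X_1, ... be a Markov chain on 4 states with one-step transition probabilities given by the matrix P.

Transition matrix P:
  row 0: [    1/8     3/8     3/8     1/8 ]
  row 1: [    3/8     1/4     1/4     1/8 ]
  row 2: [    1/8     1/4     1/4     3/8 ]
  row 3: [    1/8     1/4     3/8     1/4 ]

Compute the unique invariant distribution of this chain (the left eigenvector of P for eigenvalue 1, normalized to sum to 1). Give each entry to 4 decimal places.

Balance equations π_j = Σ_i π_i·P[i][j]:
  π_0 = 1/8·π_0 + 3/8·π_1 + 1/8·π_2 + 1/8·π_3
  π_1 = 3/8·π_0 + 1/4·π_1 + 1/4·π_2 + 1/4·π_3
  π_2 = 3/8·π_0 + 1/4·π_1 + 1/4·π_2 + 3/8·π_3
  normalize: π_0 + π_1 + π_2 + π_3 = 1
Solving the linear system gives exactly π = [6/31, 17/62, 169/558, 64/279].

π = [0.1935, 0.2742, 0.3029, 0.2294]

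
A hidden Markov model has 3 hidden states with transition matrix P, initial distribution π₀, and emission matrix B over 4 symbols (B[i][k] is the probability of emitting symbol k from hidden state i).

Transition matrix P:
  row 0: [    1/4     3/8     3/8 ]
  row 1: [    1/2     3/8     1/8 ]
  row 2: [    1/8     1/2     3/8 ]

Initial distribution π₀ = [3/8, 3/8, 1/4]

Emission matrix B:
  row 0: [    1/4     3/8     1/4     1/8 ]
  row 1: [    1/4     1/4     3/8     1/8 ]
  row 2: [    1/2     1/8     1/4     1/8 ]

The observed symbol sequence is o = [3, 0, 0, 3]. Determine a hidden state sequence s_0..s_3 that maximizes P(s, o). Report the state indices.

t=0: δ = [4.688e-02, 4.688e-02, 3.125e-02]  (obs o_0=3)
t=1: δ = [5.859e-03, 4.395e-03, 8.789e-03]  ψ = [1, 0, 0]  (obs o_1=0)
t=2: δ = [5.493e-04, 1.099e-03, 1.648e-03]  ψ = [1, 2, 2]  (obs o_2=0)
t=3: δ = [6.866e-05, 1.030e-04, 7.725e-05]  ψ = [1, 2, 2]  (obs o_3=3)
backtrack: best end state = 1; path = [0, 2, 2, 1]

path = [0, 2, 2, 1]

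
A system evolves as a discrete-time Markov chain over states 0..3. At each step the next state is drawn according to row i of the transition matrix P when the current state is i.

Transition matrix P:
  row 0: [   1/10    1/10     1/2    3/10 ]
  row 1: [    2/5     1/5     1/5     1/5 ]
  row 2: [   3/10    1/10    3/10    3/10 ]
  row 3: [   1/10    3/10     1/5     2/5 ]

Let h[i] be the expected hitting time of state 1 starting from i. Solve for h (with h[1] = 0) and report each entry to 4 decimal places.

First-step conditioning: h[1] = 0; for i ≠ 1, h[i] = 1 + Σ_k P[i][k]·h[k].
  h[0] = 1 + 1/10·h[0] + 1/2·h[2] + 3/10·h[3]
  h[2] = 1 + 3/10·h[0] + 3/10·h[2] + 3/10·h[3]
  h[3] = 1 + 1/10·h[0] + 1/5·h[2] + 2/5·h[3]
Solving the 3×3 linear system over states ≠ 1 gives exactly h = [6, 0, 6, 14/3] (h[1] = 0 is the target).

h = [6.0000, 0.0000, 6.0000, 4.6667]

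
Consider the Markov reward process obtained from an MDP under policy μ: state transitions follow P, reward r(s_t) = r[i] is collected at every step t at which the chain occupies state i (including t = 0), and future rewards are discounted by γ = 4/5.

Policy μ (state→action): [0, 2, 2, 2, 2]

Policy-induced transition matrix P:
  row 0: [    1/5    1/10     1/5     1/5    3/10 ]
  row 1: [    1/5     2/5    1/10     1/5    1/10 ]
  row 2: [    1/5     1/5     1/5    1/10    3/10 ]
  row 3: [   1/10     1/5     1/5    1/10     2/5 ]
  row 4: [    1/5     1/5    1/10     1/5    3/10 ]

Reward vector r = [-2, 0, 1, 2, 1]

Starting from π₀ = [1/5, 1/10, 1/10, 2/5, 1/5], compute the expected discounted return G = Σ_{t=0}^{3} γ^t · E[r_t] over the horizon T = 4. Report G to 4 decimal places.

t=0: π = [0.2000, 0.1000, 0.1000, 0.4000, 0.2000], E[r] = 0.7000, γ^t·E[r] = 0.700000, running G = 0.700000
t=1: π = [0.1600, 0.2000, 0.1700, 0.1500, 0.3200], E[r] = 0.4700, γ^t·E[r] = 0.376000, running G = 1.076000
t=2: π = [0.1850, 0.2240, 0.1480, 0.1680, 0.2750], E[r] = 0.3890, γ^t·E[r] = 0.248960, running G = 1.324960
t=3: π = [0.1832, 0.2263, 0.1501, 0.1684, 0.2720], E[r] = 0.3925, γ^t·E[r] = 0.200960, running G = 1.525920

G = 1.5259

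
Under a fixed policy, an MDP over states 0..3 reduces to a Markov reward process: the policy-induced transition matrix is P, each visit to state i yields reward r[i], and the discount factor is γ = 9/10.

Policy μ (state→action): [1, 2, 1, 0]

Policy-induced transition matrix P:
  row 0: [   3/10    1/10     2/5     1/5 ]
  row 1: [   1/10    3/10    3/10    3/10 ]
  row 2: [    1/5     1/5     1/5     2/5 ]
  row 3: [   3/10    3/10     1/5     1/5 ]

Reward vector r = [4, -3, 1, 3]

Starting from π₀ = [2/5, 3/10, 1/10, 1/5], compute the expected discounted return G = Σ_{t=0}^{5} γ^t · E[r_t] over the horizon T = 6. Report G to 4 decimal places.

t=0: π = [0.4000, 0.3000, 0.1000, 0.2000], E[r] = 1.4000, γ^t·E[r] = 1.400000, running G = 1.400000
t=1: π = [0.2300, 0.2100, 0.3100, 0.2500], E[r] = 1.3500, γ^t·E[r] = 1.215000, running G = 2.615000
t=2: π = [0.2270, 0.2230, 0.2670, 0.2830], E[r] = 1.3550, γ^t·E[r] = 1.097550, running G = 3.712550
t=3: π = [0.2287, 0.2279, 0.2677, 0.2757], E[r] = 1.3259, γ^t·E[r] = 0.966581, running G = 4.679131
t=4: π = [0.2277, 0.2275, 0.2685, 0.2763], E[r] = 1.3257, γ^t·E[r] = 0.869759, running G = 5.548890
t=5: π = [0.2276, 0.2276, 0.2683, 0.2765], E[r] = 1.3254, γ^t·E[r] = 0.782629, running G = 6.331519

G = 6.3315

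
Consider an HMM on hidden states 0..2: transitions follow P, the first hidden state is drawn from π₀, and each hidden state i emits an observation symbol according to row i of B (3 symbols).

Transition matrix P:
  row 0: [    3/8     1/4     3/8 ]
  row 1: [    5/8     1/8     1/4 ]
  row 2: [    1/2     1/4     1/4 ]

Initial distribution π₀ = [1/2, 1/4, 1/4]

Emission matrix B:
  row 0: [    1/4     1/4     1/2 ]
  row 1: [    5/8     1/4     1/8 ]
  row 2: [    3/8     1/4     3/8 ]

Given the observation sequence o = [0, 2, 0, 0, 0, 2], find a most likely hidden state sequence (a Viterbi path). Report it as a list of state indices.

path = [1, 0, 1, 0, 1, 0]

t=0: δ = [1.250e-01, 1.562e-01, 9.375e-02]  (obs o_0=0)
t=1: δ = [4.883e-02, 3.906e-03, 1.758e-02]  ψ = [1, 0, 0]  (obs o_1=2)
t=2: δ = [4.578e-03, 7.629e-03, 6.866e-03]  ψ = [0, 0, 0]  (obs o_2=0)
t=3: δ = [1.192e-03, 1.073e-03, 7.153e-04]  ψ = [1, 2, 1]  (obs o_3=0)
t=4: δ = [1.676e-04, 1.863e-04, 1.676e-04]  ψ = [1, 0, 0]  (obs o_4=0)
t=5: δ = [5.821e-05, 5.239e-06, 2.357e-05]  ψ = [1, 0, 0]  (obs o_5=2)
backtrack: best end state = 0; path = [1, 0, 1, 0, 1, 0]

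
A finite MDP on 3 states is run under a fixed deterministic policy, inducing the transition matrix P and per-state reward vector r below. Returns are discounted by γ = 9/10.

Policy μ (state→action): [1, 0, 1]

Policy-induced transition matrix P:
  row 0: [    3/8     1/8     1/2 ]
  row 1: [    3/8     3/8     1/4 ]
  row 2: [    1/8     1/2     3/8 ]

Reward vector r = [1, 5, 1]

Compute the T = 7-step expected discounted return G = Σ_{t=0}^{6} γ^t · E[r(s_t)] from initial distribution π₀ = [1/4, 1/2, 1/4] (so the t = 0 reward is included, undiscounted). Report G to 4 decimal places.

G = 13.0645

t=0: π = [0.2500, 0.5000, 0.2500], E[r] = 3.0000, γ^t·E[r] = 3.000000, running G = 3.000000
t=1: π = [0.3125, 0.3438, 0.3438], E[r] = 2.3750, γ^t·E[r] = 2.137500, running G = 5.137500
t=2: π = [0.2891, 0.3398, 0.3711], E[r] = 2.3594, γ^t·E[r] = 1.911094, running G = 7.048594
t=3: π = [0.2822, 0.3491, 0.3687], E[r] = 2.3965, γ^t·E[r] = 1.747037, running G = 8.795631
t=4: π = [0.2828, 0.3505, 0.3666], E[r] = 2.4021, γ^t·E[r] = 1.576018, running G = 10.371648
t=5: π = [0.2833, 0.3501, 0.3665], E[r] = 2.4005, γ^t·E[r] = 1.417461, running G = 11.789109
t=6: π = [0.2834, 0.3500, 0.3667], E[r] = 2.3999, γ^t·E[r] = 1.275421, running G = 13.064530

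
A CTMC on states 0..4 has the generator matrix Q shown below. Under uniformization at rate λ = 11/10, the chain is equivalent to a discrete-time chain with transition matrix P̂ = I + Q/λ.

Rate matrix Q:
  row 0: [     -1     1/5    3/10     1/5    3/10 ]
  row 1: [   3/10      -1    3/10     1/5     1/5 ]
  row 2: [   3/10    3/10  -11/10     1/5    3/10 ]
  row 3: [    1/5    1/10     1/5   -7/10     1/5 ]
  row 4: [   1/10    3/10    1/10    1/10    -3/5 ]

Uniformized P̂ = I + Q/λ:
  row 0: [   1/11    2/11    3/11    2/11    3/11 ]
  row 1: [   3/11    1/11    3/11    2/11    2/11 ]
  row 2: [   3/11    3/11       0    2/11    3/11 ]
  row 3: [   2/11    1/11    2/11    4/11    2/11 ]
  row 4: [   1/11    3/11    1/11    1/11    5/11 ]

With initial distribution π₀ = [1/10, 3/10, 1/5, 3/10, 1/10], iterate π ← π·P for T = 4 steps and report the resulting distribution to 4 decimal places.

t=0: π = [0.1000, 0.3000, 0.2000, 0.3000, 0.1000]
t=1: π = [0.2091, 0.1545, 0.1727, 0.2273, 0.2364]
t=2: π = [0.1711, 0.1843, 0.1620, 0.2017, 0.2810]
t=3: π = [0.1722, 0.1870, 0.1591, 0.1929, 0.2887]
t=4: π = [0.1714, 0.1880, 0.1593, 0.1906, 0.2907]

π = [0.1714, 0.1880, 0.1593, 0.1906, 0.2907]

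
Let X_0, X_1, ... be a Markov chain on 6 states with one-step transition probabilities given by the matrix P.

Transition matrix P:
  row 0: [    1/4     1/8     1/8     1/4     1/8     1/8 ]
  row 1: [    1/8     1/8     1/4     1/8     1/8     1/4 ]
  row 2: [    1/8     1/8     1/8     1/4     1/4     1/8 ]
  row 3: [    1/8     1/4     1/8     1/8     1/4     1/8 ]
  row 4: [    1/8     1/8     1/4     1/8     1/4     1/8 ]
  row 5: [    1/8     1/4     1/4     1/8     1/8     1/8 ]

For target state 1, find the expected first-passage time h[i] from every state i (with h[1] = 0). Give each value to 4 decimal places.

First-step conditioning: h[1] = 0; for i ≠ 1, h[i] = 1 + Σ_k P[i][k]·h[k].
  h[0] = 1 + 1/4·h[0] + 1/8·h[2] + 1/4·h[3] + 1/8·h[4] + 1/8·h[5]
  h[2] = 1 + 1/8·h[0] + 1/8·h[2] + 1/4·h[3] + 1/4·h[4] + 1/8·h[5]
  h[3] = 1 + 1/8·h[0] + 1/8·h[2] + 1/8·h[3] + 1/4·h[4] + 1/8·h[5]
  h[4] = 1 + 1/8·h[0] + 1/4·h[2] + 1/8·h[3] + 1/4·h[4] + 1/8·h[5]
  h[5] = 1 + 1/8·h[0] + 1/4·h[2] + 1/8·h[3] + 1/8·h[4] + 1/8·h[5]
Solving the 5×5 linear system over states ≠ 1 gives exactly h = [32192/5279, 0, 32256/5279, 28672/5279, 32704/5279, 28616/5279] (h[1] = 0 is the target).

h = [6.0981, 0.0000, 6.1102, 5.4313, 6.1951, 5.4207]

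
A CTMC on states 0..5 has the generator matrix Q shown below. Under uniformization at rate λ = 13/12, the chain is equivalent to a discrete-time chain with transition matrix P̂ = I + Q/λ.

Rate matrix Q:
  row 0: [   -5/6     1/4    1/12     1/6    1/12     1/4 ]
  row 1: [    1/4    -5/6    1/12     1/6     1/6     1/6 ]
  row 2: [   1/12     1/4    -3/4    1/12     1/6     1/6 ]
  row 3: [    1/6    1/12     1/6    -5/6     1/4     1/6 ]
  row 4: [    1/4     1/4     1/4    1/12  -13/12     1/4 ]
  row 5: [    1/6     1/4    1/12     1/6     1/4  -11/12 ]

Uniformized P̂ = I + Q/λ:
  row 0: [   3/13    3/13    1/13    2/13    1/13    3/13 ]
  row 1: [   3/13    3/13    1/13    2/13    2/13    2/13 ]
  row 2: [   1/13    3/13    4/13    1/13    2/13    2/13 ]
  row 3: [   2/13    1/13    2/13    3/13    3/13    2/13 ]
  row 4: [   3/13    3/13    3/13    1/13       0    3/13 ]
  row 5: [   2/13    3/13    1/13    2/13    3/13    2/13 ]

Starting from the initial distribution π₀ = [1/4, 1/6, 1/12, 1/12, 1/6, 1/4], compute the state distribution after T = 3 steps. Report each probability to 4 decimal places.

π = [0.1846, 0.2085, 0.1420, 0.1433, 0.1424, 0.1792]

t=0: π = [0.2500, 0.1667, 0.0833, 0.0833, 0.1667, 0.2500]
t=1: π = [0.1923, 0.2179, 0.1282, 0.1410, 0.1346, 0.1859]
t=2: π = [0.1859, 0.2091, 0.1381, 0.1445, 0.1435, 0.1790]
t=3: π = [0.1846, 0.2085, 0.1420, 0.1433, 0.1424, 0.1792]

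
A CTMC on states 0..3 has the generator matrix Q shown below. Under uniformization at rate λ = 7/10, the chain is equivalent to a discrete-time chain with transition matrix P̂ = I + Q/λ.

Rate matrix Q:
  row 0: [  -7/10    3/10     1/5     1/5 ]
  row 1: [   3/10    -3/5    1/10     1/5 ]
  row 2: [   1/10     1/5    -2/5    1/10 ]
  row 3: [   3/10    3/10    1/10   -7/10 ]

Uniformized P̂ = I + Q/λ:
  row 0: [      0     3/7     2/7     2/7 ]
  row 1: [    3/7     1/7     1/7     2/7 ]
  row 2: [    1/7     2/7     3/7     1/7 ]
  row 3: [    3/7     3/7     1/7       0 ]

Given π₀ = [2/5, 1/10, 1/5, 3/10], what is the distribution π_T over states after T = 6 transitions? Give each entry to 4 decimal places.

t=0: π = [0.4000, 0.1000, 0.2000, 0.3000]
t=1: π = [0.2000, 0.3714, 0.2571, 0.1714]
t=2: π = [0.2694, 0.2857, 0.2449, 0.2000]
t=3: π = [0.2431, 0.3120, 0.2513, 0.1936]
t=4: π = [0.2526, 0.3035, 0.2494, 0.1945]
t=5: π = [0.2491, 0.3062, 0.2502, 0.1945]
t=6: π = [0.2503, 0.3053, 0.2499, 0.1944]

π = [0.2503, 0.3053, 0.2499, 0.1944]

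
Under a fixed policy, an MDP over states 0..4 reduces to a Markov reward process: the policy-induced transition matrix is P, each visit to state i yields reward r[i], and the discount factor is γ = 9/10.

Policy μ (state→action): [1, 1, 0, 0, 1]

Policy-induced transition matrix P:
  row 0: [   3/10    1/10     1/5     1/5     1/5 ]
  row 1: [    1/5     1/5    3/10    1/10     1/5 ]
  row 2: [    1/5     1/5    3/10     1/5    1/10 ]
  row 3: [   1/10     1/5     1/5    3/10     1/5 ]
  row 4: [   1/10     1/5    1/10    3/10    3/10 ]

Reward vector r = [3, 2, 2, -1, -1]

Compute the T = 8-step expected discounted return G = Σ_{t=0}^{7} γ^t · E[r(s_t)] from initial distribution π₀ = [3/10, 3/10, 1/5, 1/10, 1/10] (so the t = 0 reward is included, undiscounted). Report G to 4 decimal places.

t=0: π = [0.3000, 0.3000, 0.2000, 0.1000, 0.1000], E[r] = 1.7000, γ^t·E[r] = 1.700000, running G = 1.700000
t=1: π = [0.2100, 0.1700, 0.2400, 0.1900, 0.1900], E[r] = 1.0700, γ^t·E[r] = 0.963000, running G = 2.663000
t=2: π = [0.1830, 0.1790, 0.2220, 0.2210, 0.1950], E[r] = 0.9350, γ^t·E[r] = 0.757350, running G = 3.420350
t=3: π = [0.1767, 0.1817, 0.2206, 0.2237, 0.1973], E[r] = 0.9137, γ^t·E[r] = 0.666087, running G = 4.086437
t=4: π = [0.1756, 0.1823, 0.2205, 0.2239, 0.1977], E[r] = 0.9108, γ^t·E[r] = 0.597556, running G = 4.683993
t=5: π = [0.1754, 0.1824, 0.2205, 0.2239, 0.1977], E[r] = 0.9105, γ^t·E[r] = 0.537620, running G = 5.221614
t=6: π = [0.1754, 0.1825, 0.2205, 0.2239, 0.1977], E[r] = 0.9105, γ^t·E[r] = 0.483853, running G = 5.705467
t=7: π = [0.1754, 0.1825, 0.2205, 0.2239, 0.1977], E[r] = 0.9105, γ^t·E[r] = 0.435471, running G = 6.140937

G = 6.1409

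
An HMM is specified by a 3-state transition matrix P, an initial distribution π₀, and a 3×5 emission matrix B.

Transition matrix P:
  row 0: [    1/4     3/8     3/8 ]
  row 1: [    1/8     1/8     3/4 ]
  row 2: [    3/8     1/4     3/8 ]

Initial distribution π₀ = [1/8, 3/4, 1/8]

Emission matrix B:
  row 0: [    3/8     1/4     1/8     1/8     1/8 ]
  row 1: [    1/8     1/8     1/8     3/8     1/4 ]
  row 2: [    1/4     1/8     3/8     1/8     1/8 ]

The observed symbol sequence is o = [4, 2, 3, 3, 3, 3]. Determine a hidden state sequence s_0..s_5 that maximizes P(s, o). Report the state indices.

t=0: δ = [1.562e-02, 1.875e-01, 1.562e-02]  (obs o_0=4)
t=1: δ = [2.930e-03, 2.930e-03, 5.273e-02]  ψ = [1, 1, 1]  (obs o_1=2)
t=2: δ = [2.472e-03, 4.944e-03, 2.472e-03]  ψ = [2, 2, 2]  (obs o_2=3)
t=3: δ = [1.159e-04, 3.476e-04, 4.635e-04]  ψ = [2, 0, 1]  (obs o_3=3)
t=4: δ = [2.173e-05, 4.345e-05, 3.259e-05]  ψ = [2, 2, 1]  (obs o_4=3)
t=5: δ = [1.528e-06, 3.055e-06, 4.074e-06]  ψ = [2, 0, 1]  (obs o_5=3)
backtrack: best end state = 2; path = [1, 2, 1, 2, 1, 2]

path = [1, 2, 1, 2, 1, 2]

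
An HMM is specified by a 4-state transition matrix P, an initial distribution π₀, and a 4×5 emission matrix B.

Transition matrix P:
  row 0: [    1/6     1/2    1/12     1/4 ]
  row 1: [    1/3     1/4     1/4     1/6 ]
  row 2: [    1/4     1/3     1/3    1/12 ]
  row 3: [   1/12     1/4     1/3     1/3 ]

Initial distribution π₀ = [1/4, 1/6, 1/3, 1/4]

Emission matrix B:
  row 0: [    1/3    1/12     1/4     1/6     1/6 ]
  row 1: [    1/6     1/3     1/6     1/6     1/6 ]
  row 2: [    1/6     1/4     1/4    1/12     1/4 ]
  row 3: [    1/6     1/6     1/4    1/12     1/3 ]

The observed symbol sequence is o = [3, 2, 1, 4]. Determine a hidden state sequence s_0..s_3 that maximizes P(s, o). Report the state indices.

path = [1, 0, 1, 2]

t=0: δ = [4.167e-02, 2.778e-02, 2.778e-02, 2.083e-02]  (obs o_0=3)
t=1: δ = [2.315e-03, 3.472e-03, 2.315e-03, 2.604e-03]  ψ = [1, 0, 2, 0]  (obs o_1=2)
t=2: δ = [9.645e-05, 3.858e-04, 2.170e-04, 1.447e-04]  ψ = [1, 0, 1, 3]  (obs o_2=1)
t=3: δ = [2.143e-05, 1.608e-05, 2.411e-05, 2.143e-05]  ψ = [1, 1, 1, 1]  (obs o_3=4)
backtrack: best end state = 2; path = [1, 0, 1, 2]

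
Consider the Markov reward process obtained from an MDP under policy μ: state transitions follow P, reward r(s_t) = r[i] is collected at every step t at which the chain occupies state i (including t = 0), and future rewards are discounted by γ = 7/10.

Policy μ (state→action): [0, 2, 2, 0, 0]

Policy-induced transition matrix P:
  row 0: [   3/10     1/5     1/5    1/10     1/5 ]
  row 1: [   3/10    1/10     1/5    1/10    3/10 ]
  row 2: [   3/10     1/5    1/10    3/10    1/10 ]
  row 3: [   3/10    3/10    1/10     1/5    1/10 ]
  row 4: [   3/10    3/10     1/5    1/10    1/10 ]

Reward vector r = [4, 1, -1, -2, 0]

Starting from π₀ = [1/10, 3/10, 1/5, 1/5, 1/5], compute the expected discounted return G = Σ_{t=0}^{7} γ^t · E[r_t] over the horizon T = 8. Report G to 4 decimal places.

t=0: π = [0.1000, 0.3000, 0.2000, 0.2000, 0.2000], E[r] = 0.1000, γ^t·E[r] = 0.100000, running G = 0.100000
t=1: π = [0.3000, 0.2100, 0.1600, 0.1600, 0.1700], E[r] = 0.9300, γ^t·E[r] = 0.651000, running G = 0.751000
t=2: π = [0.3000, 0.2120, 0.1680, 0.1480, 0.1720], E[r] = 0.9480, γ^t·E[r] = 0.464520, running G = 1.215520
t=3: π = [0.3000, 0.2108, 0.1684, 0.1484, 0.1724], E[r] = 0.9456, γ^t·E[r] = 0.324341, running G = 1.539861
t=4: π = [0.3000, 0.2110, 0.1683, 0.1485, 0.1722], E[r] = 0.9456, γ^t·E[r] = 0.227048, running G = 1.766909
t=5: π = [0.3000, 0.2110, 0.1683, 0.1485, 0.1722], E[r] = 0.9456, γ^t·E[r] = 0.158930, running G = 1.925839
t=6: π = [0.3000, 0.2110, 0.1683, 0.1485, 0.1722], E[r] = 0.9456, γ^t·E[r] = 0.111252, running G = 2.037092
t=7: π = [0.3000, 0.2110, 0.1683, 0.1485, 0.1722], E[r] = 0.9456, γ^t·E[r] = 0.077876, running G = 2.114968

G = 2.1150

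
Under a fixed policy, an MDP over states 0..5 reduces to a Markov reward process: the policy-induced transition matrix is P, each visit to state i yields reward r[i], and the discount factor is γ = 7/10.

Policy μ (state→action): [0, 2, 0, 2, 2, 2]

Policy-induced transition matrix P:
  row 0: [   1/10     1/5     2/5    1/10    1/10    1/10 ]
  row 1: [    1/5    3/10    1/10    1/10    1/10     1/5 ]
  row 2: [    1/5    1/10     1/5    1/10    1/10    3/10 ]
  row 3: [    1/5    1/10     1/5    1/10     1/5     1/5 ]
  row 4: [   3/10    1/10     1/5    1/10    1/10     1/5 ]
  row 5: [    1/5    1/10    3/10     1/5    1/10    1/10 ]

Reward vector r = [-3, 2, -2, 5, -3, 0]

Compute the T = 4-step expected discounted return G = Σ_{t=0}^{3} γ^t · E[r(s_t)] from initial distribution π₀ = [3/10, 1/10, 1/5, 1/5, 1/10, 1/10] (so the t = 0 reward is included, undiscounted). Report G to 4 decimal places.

t=0: π = [0.3000, 0.1000, 0.2000, 0.2000, 0.1000, 0.1000], E[r] = -0.4000, γ^t·E[r] = -0.400000, running G = -0.400000
t=1: π = [0.1800, 0.1500, 0.2600, 0.1100, 0.1200, 0.1800], E[r] = -0.5700, γ^t·E[r] = -0.399000, running G = -0.799000
t=2: π = [0.1940, 0.1480, 0.2390, 0.1180, 0.1110, 0.1900], E[r] = -0.5070, γ^t·E[r] = -0.248430, running G = -1.047430
t=3: π = [0.1917, 0.1490, 0.2430, 0.1190, 0.1118, 0.1855], E[r] = -0.5035, γ^t·E[r] = -0.172701, running G = -1.220131

G = -1.2201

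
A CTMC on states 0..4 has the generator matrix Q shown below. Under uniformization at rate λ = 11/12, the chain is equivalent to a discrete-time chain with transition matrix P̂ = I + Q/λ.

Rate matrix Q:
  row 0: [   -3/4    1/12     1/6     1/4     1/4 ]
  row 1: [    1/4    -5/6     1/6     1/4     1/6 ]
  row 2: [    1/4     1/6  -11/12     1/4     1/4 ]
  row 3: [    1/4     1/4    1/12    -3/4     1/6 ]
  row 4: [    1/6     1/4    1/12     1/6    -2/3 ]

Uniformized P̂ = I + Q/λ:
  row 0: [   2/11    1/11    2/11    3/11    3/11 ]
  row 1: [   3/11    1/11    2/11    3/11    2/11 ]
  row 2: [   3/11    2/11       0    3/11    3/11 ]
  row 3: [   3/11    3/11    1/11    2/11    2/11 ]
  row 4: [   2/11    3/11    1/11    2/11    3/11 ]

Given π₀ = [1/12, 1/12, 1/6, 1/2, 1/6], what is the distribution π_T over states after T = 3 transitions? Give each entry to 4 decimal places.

π = [0.2307, 0.1871, 0.1165, 0.2303, 0.2353]

t=0: π = [0.0833, 0.0833, 0.1667, 0.5000, 0.1667]
t=1: π = [0.2500, 0.2273, 0.0909, 0.2121, 0.2197]
t=2: π = [0.2300, 0.1777, 0.1260, 0.2335, 0.2328]
t=3: π = [0.2307, 0.1871, 0.1165, 0.2303, 0.2353]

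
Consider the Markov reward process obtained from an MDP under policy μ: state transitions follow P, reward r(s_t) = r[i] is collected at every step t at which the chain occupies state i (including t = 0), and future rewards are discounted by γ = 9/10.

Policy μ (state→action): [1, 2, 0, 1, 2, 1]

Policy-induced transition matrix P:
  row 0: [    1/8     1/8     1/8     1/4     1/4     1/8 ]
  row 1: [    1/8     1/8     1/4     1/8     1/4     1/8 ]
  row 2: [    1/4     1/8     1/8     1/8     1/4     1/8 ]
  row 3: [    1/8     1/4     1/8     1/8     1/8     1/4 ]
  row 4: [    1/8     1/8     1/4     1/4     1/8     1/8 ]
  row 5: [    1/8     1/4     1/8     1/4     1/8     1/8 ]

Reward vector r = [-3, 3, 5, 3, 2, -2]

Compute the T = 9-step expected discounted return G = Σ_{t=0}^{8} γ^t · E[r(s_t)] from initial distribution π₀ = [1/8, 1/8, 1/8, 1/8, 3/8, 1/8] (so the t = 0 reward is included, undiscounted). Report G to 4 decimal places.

G = 9.4565

t=0: π = [0.1250, 0.1250, 0.1250, 0.1250, 0.3750, 0.1250], E[r] = 1.5000, γ^t·E[r] = 1.500000, running G = 1.500000
t=1: π = [0.1406, 0.1563, 0.1875, 0.2031, 0.1719, 0.1406], E[r] = 1.6563, γ^t·E[r] = 1.490625, running G = 2.990625
t=2: π = [0.1484, 0.1680, 0.1660, 0.1816, 0.1855, 0.1504], E[r] = 1.5039, γ^t·E[r] = 1.218164, running G = 4.208789
t=3: π = [0.1458, 0.1665, 0.1692, 0.1855, 0.1853, 0.1477], E[r] = 1.5400, γ^t·E[r] = 1.122688, running G = 5.331478
t=4: π = [0.1461, 0.1667, 0.1690, 0.1848, 0.1852, 0.1482], E[r] = 1.5349, γ^t·E[r] = 1.007056, running G = 6.338533
t=5: π = [0.1461, 0.1666, 0.1690, 0.1849, 0.1852, 0.1481], E[r] = 1.5355, γ^t·E[r] = 0.906684, running G = 7.245217
t=6: π = [0.1461, 0.1666, 0.1690, 0.1849, 0.1852, 0.1481], E[r] = 1.5354, γ^t·E[r] = 0.815987, running G = 8.061204
t=7: π = [0.1461, 0.1666, 0.1690, 0.1849, 0.1852, 0.1481], E[r] = 1.5354, γ^t·E[r] = 0.734390, running G = 8.795594
t=8: π = [0.1461, 0.1666, 0.1690, 0.1849, 0.1852, 0.1481], E[r] = 1.5354, γ^t·E[r] = 0.660951, running G = 9.456545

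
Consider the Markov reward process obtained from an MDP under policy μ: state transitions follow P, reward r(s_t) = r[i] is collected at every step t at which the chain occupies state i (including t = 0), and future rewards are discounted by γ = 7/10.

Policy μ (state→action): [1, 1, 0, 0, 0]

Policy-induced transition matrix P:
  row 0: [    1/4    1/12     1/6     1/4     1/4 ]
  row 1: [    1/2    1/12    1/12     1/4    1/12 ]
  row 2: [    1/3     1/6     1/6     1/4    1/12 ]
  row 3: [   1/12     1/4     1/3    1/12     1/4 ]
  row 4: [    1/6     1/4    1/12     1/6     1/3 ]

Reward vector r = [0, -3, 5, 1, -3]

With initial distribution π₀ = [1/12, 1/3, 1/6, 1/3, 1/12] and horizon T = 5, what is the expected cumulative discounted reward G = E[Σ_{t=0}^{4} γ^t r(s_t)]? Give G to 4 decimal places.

G = -0.0818

t=0: π = [0.0833, 0.3333, 0.1667, 0.3333, 0.0833], E[r] = -0.0833, γ^t·E[r] = -0.083333, running G = -0.083333
t=1: π = [0.2847, 0.1667, 0.1875, 0.1875, 0.1736], E[r] = 0.1042, γ^t·E[r] = 0.072917, running G = -0.010417
t=2: π = [0.2616, 0.1591, 0.1696, 0.2043, 0.2054], E[r] = -0.0417, γ^t·E[r] = -0.020417, running G = -0.030833
t=3: π = [0.2527, 0.1658, 0.1703, 0.1988, 0.2123], E[r] = -0.0838, γ^t·E[r] = -0.028732, running G = -0.059566
t=4: π = [0.2548, 0.1661, 0.1683, 0.1992, 0.2117], E[r] = -0.0926, γ^t·E[r] = -0.022222, running G = -0.081787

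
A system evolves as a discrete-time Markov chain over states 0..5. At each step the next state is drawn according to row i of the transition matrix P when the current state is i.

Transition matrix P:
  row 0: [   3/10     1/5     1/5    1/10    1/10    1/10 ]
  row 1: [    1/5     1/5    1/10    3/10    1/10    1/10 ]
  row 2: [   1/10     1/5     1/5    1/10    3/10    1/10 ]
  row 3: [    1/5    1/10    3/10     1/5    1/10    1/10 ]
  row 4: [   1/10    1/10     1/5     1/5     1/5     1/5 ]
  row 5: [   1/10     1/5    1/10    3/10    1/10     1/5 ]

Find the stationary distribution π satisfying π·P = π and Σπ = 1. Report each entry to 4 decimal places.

π = [0.1698, 0.1653, 0.1900, 0.1934, 0.1533, 0.1281]

Balance equations π_j = Σ_i π_i·P[i][j]:
  π_0 = 3/10·π_0 + 1/5·π_1 + 1/10·π_2 + 1/5·π_3 + 1/10·π_4 + 1/10·π_5
  π_1 = 1/5·π_0 + 1/5·π_1 + 1/5·π_2 + 1/10·π_3 + 1/10·π_4 + 1/5·π_5
  π_2 = 1/5·π_0 + 1/10·π_1 + 1/5·π_2 + 3/10·π_3 + 1/5·π_4 + 1/10·π_5
  π_3 = 1/10·π_0 + 3/10·π_1 + 1/10·π_2 + 1/5·π_3 + 1/5·π_4 + 3/10·π_5
  π_4 = 1/10·π_0 + 1/10·π_1 + 3/10·π_2 + 1/10·π_3 + 1/5·π_4 + 1/10·π_5
  normalize: π_0 + π_1 + π_2 + π_3 + π_4 + π_5 = 1
Solving the linear system gives exactly π = [125/736, 6145/37168, 14123/74336, 7187/37168, 5699/37168, 4763/37168].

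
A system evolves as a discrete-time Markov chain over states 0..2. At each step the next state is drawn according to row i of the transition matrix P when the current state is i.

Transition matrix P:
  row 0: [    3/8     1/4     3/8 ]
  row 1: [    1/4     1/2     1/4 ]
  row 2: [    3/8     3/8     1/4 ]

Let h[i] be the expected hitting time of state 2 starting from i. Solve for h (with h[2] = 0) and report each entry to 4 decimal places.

First-step conditioning: h[2] = 0; for i ≠ 2, h[i] = 1 + Σ_k P[i][k]·h[k].
  h[0] = 1 + 3/8·h[0] + 1/4·h[1]
  h[1] = 1 + 1/4·h[0] + 1/2·h[1]
Solving the 2×2 linear system over states ≠ 2 gives exactly h = [3, 7/2, 0] (h[2] = 0 is the target).

h = [3.0000, 3.5000, 0.0000]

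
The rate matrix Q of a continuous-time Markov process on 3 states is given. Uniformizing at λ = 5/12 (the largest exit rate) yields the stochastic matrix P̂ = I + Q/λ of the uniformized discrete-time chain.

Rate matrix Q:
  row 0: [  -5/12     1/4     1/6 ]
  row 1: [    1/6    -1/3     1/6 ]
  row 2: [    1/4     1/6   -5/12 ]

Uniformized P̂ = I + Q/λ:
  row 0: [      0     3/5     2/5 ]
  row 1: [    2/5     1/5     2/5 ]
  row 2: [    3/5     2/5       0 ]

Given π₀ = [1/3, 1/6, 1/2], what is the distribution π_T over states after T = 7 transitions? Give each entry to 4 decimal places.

t=0: π = [0.3333, 0.1667, 0.5000]
t=1: π = [0.3667, 0.4333, 0.2000]
t=2: π = [0.2933, 0.3867, 0.3200]
t=3: π = [0.3467, 0.3813, 0.2720]
t=4: π = [0.3157, 0.3931, 0.2912]
t=5: π = [0.3319, 0.3845, 0.2835]
t=6: π = [0.3239, 0.3895, 0.2866]
t=7: π = [0.3277, 0.3869, 0.2854]

π = [0.3277, 0.3869, 0.2854]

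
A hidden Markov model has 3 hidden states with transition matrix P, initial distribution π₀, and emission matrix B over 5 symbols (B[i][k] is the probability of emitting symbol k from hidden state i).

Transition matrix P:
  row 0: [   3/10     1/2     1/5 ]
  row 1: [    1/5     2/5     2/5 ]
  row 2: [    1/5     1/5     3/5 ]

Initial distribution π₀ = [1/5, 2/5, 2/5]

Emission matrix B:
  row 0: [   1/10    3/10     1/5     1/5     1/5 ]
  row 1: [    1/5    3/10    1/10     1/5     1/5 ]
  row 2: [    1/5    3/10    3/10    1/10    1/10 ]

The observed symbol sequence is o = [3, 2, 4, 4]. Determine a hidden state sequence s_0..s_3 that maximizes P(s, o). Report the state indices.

path = [1, 2, 0, 1]

t=0: δ = [4.000e-02, 8.000e-02, 4.000e-02]  (obs o_0=3)
t=1: δ = [3.200e-03, 3.200e-03, 9.600e-03]  ψ = [1, 1, 1]  (obs o_1=2)
t=2: δ = [3.840e-04, 3.840e-04, 5.760e-04]  ψ = [2, 2, 2]  (obs o_2=4)
t=3: δ = [2.304e-05, 3.840e-05, 3.456e-05]  ψ = [0, 0, 2]  (obs o_3=4)
backtrack: best end state = 1; path = [1, 2, 0, 1]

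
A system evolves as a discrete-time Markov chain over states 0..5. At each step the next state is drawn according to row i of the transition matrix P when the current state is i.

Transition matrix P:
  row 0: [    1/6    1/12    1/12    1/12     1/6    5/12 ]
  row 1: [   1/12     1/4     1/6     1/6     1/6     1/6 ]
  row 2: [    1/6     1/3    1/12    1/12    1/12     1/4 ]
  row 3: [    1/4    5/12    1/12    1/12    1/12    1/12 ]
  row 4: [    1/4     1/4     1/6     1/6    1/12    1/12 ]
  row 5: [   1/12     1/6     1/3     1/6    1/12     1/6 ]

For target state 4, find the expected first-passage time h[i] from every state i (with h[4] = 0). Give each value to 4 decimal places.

h = [8.0939, 7.9890, 8.6309, 8.5108, 0.0000, 8.7617]

First-step conditioning: h[4] = 0; for i ≠ 4, h[i] = 1 + Σ_k P[i][k]·h[k].
  h[0] = 1 + 1/6·h[0] + 1/12·h[1] + 1/12·h[2] + 1/12·h[3] + 5/12·h[5]
  h[1] = 1 + 1/12·h[0] + 1/4·h[1] + 1/6·h[2] + 1/6·h[3] + 1/6·h[5]
  h[2] = 1 + 1/6·h[0] + 1/3·h[1] + 1/12·h[2] + 1/12·h[3] + 1/4·h[5]
  h[3] = 1 + 1/4·h[0] + 5/12·h[1] + 1/12·h[2] + 1/12·h[3] + 1/12·h[5]
  h[5] = 1 + 1/12·h[0] + 1/6·h[1] + 1/3·h[2] + 1/6·h[3] + 1/6·h[5]
Solving the 5×5 linear system over states ≠ 4 gives exactly h = [67560/8347, 66684/8347, 72042/8347, 71040/8347, 0, 4302/491] (h[4] = 0 is the target).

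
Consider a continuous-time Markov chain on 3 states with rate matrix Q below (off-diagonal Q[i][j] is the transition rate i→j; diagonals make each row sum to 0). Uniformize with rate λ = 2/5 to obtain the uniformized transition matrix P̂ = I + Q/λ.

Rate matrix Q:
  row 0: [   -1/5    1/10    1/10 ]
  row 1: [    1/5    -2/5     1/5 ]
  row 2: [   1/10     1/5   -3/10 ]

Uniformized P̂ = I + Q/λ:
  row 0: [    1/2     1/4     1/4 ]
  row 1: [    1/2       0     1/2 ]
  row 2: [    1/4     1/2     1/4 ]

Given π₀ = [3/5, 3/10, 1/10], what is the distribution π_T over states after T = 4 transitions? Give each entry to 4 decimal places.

π = [0.4199, 0.2664, 0.3137]

t=0: π = [0.6000, 0.3000, 0.1000]
t=1: π = [0.4750, 0.2000, 0.3250]
t=2: π = [0.4188, 0.2813, 0.3000]
t=3: π = [0.4250, 0.2547, 0.3203]
t=4: π = [0.4199, 0.2664, 0.3137]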